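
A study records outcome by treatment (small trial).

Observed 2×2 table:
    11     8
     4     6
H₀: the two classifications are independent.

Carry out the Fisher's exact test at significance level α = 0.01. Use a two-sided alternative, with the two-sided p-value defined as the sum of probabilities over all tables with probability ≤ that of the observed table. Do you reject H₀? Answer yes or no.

reject H₀: no

Margins: r₁=19, r₂=10, c₁=15, c₂=14, n=29
p_obs = C(19,11)·C(10,4)/C(29,15); sum pmf over tables with pmf ≤ p_obs
p-value (two-sided) = 0.44973
At α=0.01: p ≥ α → fail to reject H₀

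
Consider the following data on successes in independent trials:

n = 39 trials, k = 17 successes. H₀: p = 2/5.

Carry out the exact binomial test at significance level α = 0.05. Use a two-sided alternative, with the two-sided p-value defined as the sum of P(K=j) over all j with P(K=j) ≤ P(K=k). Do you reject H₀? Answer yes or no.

reject H₀: no

Exact binomial: n=39, k=17, p₀=2/5=0.4000
P(X=j) = C(n,j)·p₀^j·(1−p₀)^(n−j); p = Σ P(X=j) over j with P(X=j) ≤ P(X=17)
p-value (two-sided) = 0.74418
At α=0.05: p ≥ α → fail to reject H₀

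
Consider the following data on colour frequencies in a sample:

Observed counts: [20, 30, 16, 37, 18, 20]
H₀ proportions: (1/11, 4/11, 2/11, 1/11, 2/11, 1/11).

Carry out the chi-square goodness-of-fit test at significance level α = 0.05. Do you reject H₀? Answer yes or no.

n = 141; E_i = n·p_i = [12.82, 51.27, 25.64, 12.82, 25.64, 12.82]
χ² = (20−12.82)²/12.82 + (30−51.27)²/51.27 + (16−25.64)²/25.64 + (37−12.82)²/12.82 + (18−25.64)²/25.64 + (20−12.82)²/12.82 = 68.3901
df = 5
p-value (upper-tail) = 0.00000
At α=0.05: p < α → reject H₀

reject H₀: yes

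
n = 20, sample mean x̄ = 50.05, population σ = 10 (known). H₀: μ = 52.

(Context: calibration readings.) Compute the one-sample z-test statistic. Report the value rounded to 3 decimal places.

SE = σ/√n = 10/√20 = 2.2361
z = (x̄−μ₀)/SE = (50.05−52)/2.2361 = -0.8721

test statistic = -0.872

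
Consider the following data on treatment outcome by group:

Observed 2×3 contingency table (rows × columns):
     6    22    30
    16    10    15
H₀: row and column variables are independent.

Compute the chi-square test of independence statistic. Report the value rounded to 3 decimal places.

test statistic = 11.464

Row totals [58, 41], col totals [22, 32, 45], n=99
χ² = (6−12.89)²/12.89 + (22−18.75)²/18.75 + (30−26.36)²/26.36 + (16−9.11)²/9.11 + (10−13.25)²/13.25 + (15−18.64)²/18.64 = 11.4643
df = 2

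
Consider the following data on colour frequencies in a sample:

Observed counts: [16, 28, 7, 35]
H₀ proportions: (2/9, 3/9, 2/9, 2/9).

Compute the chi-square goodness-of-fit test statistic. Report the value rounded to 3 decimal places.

test statistic = 21.407

n = 86; E_i = n·p_i = [19.11, 28.67, 19.11, 19.11]
χ² = (16−19.11)²/19.11 + (28−28.67)²/28.67 + (7−19.11)²/19.11 + (35−19.11)²/19.11 = 21.4070
df = 3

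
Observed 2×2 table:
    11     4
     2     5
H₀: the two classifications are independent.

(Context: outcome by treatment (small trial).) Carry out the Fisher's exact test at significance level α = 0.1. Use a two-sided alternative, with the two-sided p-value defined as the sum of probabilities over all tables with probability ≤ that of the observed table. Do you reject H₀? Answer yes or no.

Margins: r₁=15, r₂=7, c₁=13, c₂=9, n=22
p_obs = C(15,11)·C(7,2)/C(22,13); sum pmf over tables with pmf ≤ p_obs
p-value (two-sided) = 0.07430
At α=0.1: p < α → reject H₀

reject H₀: yes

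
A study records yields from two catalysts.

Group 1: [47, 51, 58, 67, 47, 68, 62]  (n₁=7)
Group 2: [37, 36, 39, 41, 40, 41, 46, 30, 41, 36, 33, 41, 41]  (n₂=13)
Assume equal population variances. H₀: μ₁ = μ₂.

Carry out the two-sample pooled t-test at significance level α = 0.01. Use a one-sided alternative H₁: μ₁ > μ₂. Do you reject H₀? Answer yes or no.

reject H₀: yes

x̄₁=57.143, s₁=8.971, n₁=7
x̄₂=38.615, s₂=4.154, n₂=13
s_p² = [6·8.971² + 12·4.154²]/18 = 38.3297
SE = √(s_p²·(1/7+1/13)) = 2.9024
t = (57.143−38.615)/2.9024 = 6.3834
df = 18
p-value (one-sided, H₁ greater) = 0.00000
At α=0.01: p < α → reject H₀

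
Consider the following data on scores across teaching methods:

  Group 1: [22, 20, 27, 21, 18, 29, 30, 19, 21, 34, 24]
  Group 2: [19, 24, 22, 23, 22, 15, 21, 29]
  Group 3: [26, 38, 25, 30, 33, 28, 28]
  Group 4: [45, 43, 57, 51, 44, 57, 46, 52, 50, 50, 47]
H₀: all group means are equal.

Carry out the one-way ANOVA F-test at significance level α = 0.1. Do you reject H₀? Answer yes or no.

Group means [24.09, 21.88, 29.71, 49.27], grand mean 32.162
SSB = Σnᵢ(x̄ᵢ−x̄)² = 4825.633; SSW = ΣΣ(x−x̄ᵢ)² = 735.394
MSB = 4825.633/3 = 1608.5442; MSW = 735.394/33 = 22.2847
F = MSB/MSW = 72.1816
df = (3, 33)
p-value (upper-tail) = 0.00000
At α=0.1: p < α → reject H₀

reject H₀: yes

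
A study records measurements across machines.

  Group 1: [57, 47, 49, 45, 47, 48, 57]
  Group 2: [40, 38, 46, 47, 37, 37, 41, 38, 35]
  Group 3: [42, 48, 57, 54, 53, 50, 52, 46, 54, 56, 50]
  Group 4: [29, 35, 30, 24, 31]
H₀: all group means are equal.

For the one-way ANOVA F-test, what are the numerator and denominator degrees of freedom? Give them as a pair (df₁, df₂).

degrees of freedom = [3, 28]

k = 4 groups, N = 32 total
df = (k−1, N−k) = (4−1, 32−4) = (3, 28)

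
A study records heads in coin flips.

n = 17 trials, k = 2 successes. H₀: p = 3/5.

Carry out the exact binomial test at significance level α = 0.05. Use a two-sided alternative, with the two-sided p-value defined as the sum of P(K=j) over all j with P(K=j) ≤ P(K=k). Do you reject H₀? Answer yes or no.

reject H₀: yes

Exact binomial: n=17, k=2, p₀=3/5=0.6000
P(X=j) = C(n,j)·p₀^j·(1−p₀)^(n−j); p = Σ P(X=j) over j with P(X=j) ≤ P(X=2)
p-value (two-sided) = 0.00006
At α=0.05: p < α → reject H₀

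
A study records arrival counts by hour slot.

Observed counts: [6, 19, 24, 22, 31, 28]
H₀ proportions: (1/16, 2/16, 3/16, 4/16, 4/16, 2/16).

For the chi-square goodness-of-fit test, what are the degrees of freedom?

df = k − 1 = 6 − 1 = 5

degrees of freedom = 5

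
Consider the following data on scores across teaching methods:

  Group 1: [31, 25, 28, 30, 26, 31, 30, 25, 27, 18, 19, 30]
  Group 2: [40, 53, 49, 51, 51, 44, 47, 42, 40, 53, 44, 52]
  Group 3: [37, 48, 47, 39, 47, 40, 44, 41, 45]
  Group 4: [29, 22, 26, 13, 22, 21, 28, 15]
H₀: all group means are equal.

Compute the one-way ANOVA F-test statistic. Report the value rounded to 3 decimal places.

test statistic = 66.368

Group means [26.67, 47.17, 43.11, 22.00], grand mean 35.366
SSB = Σnᵢ(x̄ᵢ−x̄)² = 4548.290; SSW = ΣΣ(x−x̄ᵢ)² = 845.222
MSB = 4548.290/3 = 1516.0967; MSW = 845.222/37 = 22.8438
F = MSB/MSW = 66.3678
df = (3, 37)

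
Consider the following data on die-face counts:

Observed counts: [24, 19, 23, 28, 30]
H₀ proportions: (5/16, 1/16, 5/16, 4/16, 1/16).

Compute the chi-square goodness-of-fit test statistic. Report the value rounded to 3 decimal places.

test statistic = 92.516

n = 124; E_i = n·p_i = [38.75, 7.75, 38.75, 31.00, 7.75]
χ² = (24−38.75)²/38.75 + (19−7.75)²/7.75 + (23−38.75)²/38.75 + (28−31.00)²/31.00 + (30−7.75)²/7.75 = 92.5161
df = 4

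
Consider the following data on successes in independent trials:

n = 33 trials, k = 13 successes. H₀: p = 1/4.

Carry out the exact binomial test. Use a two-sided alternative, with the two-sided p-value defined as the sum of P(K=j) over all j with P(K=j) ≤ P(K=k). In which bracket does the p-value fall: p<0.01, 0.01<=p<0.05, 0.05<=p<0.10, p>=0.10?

Exact binomial: n=33, k=13, p₀=1/4=0.2500
P(X=j) = C(n,j)·p₀^j·(1−p₀)^(n−j); p = Σ P(X=j) over j with P(X=j) ≤ P(X=13)
p-value (two-sided) = 0.06897
→ bracket: 0.05<=p<0.10

p-value bracket: 0.05<=p<0.10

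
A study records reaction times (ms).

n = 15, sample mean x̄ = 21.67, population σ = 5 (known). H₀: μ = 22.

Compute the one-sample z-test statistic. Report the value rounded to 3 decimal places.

test statistic = -0.256

SE = σ/√n = 5/√15 = 1.2910
z = (x̄−μ₀)/SE = (21.67−22)/1.2910 = -0.2556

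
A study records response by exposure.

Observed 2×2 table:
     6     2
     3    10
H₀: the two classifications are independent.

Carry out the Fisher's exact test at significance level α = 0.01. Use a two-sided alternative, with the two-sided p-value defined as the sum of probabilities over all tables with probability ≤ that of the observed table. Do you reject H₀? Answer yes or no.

Margins: r₁=8, r₂=13, c₁=9, c₂=12, n=21
p_obs = C(8,6)·C(13,3)/C(21,9); sum pmf over tables with pmf ≤ p_obs
p-value (two-sided) = 0.03184
At α=0.01: p ≥ α → fail to reject H₀

reject H₀: no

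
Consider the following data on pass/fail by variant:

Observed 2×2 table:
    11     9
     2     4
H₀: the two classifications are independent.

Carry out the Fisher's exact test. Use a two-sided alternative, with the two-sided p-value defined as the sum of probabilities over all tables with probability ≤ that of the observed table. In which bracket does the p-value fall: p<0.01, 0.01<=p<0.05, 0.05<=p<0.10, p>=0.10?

Margins: r₁=20, r₂=6, c₁=13, c₂=13, n=26
p_obs = C(20,11)·C(6,2)/C(26,13); sum pmf over tables with pmf ≤ p_obs
p-value (two-sided) = 0.64472
→ bracket: p>=0.10

p-value bracket: p>=0.10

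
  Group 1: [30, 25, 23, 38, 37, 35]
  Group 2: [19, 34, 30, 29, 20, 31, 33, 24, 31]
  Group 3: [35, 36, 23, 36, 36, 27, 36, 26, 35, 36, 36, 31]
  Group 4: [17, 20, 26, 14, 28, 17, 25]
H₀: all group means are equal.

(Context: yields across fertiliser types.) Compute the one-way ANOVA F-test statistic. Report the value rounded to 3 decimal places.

test statistic = 7.589

Group means [31.33, 27.89, 32.75, 21.00], grand mean 28.794
SSB = Σnᵢ(x̄ᵢ−x̄)² = 659.087; SSW = ΣΣ(x−x̄ᵢ)² = 868.472
MSB = 659.087/3 = 219.6955; MSW = 868.472/30 = 28.9491
F = MSB/MSW = 7.5890
df = (3, 30)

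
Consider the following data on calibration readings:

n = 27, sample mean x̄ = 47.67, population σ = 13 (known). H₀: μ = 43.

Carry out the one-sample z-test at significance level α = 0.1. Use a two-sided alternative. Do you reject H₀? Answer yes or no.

reject H₀: yes

SE = σ/√n = 13/√27 = 2.5019
z = (x̄−μ₀)/SE = (47.67−43)/2.5019 = 1.8666
p-value (two-sided) = 0.06195
At α=0.1: p < α → reject H₀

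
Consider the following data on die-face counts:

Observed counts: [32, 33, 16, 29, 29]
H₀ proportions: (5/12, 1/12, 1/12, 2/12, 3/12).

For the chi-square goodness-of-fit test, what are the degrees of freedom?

degrees of freedom = 4

df = k − 1 = 5 − 1 = 4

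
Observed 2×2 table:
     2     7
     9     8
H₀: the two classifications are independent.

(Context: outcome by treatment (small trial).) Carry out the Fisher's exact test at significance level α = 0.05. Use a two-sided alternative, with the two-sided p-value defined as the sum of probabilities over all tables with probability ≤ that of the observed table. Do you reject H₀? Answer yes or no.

Margins: r₁=9, r₂=17, c₁=11, c₂=15, n=26
p_obs = C(9,2)·C(17,9)/C(26,11); sum pmf over tables with pmf ≤ p_obs
p-value (two-sided) = 0.21670
At α=0.05: p ≥ α → fail to reject H₀

reject H₀: no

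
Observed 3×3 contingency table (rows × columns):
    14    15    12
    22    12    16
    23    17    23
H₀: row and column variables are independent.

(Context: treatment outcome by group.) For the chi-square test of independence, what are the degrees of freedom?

df = (r−1)(c−1) = (3−1)·(3−1) = 4

degrees of freedom = 4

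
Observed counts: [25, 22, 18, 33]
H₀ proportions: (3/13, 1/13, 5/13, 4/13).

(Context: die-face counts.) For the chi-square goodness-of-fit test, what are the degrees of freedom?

degrees of freedom = 3

df = k − 1 = 4 − 1 = 3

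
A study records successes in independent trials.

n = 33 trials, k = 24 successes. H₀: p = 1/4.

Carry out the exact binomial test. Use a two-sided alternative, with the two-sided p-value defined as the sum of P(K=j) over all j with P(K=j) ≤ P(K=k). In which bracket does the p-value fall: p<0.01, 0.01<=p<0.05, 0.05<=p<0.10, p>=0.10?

Exact binomial: n=33, k=24, p₀=1/4=0.2500
P(X=j) = C(n,j)·p₀^j·(1−p₀)^(n−j); p = Σ P(X=j) over j with P(X=j) ≤ P(X=24)
p-value (two-sided) = 0.00000
→ bracket: p<0.01

p-value bracket: p<0.01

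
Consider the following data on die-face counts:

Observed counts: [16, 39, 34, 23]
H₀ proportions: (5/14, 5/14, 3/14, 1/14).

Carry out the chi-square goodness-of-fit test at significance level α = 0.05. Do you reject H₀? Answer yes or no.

reject H₀: yes

n = 112; E_i = n·p_i = [40.00, 40.00, 24.00, 8.00]
χ² = (16−40.00)²/40.00 + (39−40.00)²/40.00 + (34−24.00)²/24.00 + (23−8.00)²/8.00 = 46.7167
df = 3
p-value (upper-tail) = 0.00000
At α=0.05: p < α → reject H₀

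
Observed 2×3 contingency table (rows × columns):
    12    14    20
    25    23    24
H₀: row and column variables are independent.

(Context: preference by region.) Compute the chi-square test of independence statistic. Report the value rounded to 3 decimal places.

Row totals [46, 72], col totals [37, 37, 44], n=118
χ² = (12−14.42)²/14.42 + (14−14.42)²/14.42 + (20−17.15)²/17.15 + (25−22.58)²/22.58 + (23−22.58)²/22.58 + (24−26.85)²/26.85 = 1.4626
df = 2

test statistic = 1.463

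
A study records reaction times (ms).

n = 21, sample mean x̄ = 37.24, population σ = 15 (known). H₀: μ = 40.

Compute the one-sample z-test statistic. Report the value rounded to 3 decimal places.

SE = σ/√n = 15/√21 = 3.2733
z = (x̄−μ₀)/SE = (37.24−40)/3.2733 = -0.8432

test statistic = -0.843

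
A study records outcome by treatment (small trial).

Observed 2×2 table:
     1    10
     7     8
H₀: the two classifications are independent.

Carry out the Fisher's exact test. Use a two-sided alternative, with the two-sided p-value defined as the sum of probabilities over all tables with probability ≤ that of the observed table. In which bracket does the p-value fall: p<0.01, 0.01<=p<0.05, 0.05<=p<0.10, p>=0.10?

Margins: r₁=11, r₂=15, c₁=8, c₂=18, n=26
p_obs = C(11,1)·C(15,7)/C(26,8); sum pmf over tables with pmf ≤ p_obs
p-value (two-sided) = 0.08375
→ bracket: 0.05<=p<0.10

p-value bracket: 0.05<=p<0.10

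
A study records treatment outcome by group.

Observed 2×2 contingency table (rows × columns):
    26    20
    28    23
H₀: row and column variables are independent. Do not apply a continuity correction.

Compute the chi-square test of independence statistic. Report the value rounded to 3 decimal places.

Row totals [46, 51], col totals [54, 43], n=97
χ² = (26−25.61)²/25.61 + (20−20.39)²/20.39 + (28−28.39)²/28.39 + (23−22.61)²/22.61 = 0.0257
df = 1

test statistic = 0.026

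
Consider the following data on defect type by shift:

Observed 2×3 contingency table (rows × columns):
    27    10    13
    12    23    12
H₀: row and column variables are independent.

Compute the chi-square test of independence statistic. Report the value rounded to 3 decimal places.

test statistic = 10.848

Row totals [50, 47], col totals [39, 33, 25], n=97
χ² = (27−20.10)²/20.10 + (10−17.01)²/17.01 + (13−12.89)²/12.89 + (12−18.90)²/18.90 + (23−15.99)²/15.99 + (12−12.11)²/12.11 = 10.8480
df = 2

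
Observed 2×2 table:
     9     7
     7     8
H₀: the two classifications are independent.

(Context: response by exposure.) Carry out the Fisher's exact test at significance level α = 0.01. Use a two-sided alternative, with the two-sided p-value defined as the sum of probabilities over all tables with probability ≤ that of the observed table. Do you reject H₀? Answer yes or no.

Margins: r₁=16, r₂=15, c₁=16, c₂=15, n=31
p_obs = C(16,9)·C(15,7)/C(31,16); sum pmf over tables with pmf ≤ p_obs
p-value (two-sided) = 0.72443
At α=0.01: p ≥ α → fail to reject H₀

reject H₀: no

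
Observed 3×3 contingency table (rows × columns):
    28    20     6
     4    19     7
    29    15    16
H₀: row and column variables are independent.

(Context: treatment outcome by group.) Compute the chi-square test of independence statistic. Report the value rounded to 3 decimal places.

Row totals [54, 30, 60], col totals [61, 54, 29], n=144
χ² = (28−22.88)²/22.88 + (20−20.25)²/20.25 + (6−10.88)²/10.88 + (4−12.71)²/12.71 + (19−11.25)²/11.25 + (7−6.04)²/6.04 + (29−25.42)²/25.42 + (15−22.50)²/22.50 + (16−12.08)²/12.08 = 19.0696
df = 4

test statistic = 19.070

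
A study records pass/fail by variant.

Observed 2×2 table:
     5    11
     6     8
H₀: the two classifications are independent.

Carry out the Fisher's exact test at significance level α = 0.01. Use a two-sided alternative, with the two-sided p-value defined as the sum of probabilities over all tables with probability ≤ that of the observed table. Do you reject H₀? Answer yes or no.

reject H₀: no

Margins: r₁=16, r₂=14, c₁=11, c₂=19, n=30
p_obs = C(16,5)·C(14,6)/C(30,11); sum pmf over tables with pmf ≤ p_obs
p-value (two-sided) = 0.70652
At α=0.01: p ≥ α → fail to reject H₀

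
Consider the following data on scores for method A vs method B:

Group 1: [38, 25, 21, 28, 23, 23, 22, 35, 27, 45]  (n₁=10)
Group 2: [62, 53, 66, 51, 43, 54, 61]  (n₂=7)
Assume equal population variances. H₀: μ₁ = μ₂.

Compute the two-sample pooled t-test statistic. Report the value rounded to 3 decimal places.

test statistic = -6.904

x̄₁=28.700, s₁=8.015, n₁=10
x̄₂=55.714, s₂=7.825, n₂=7
s_p² = [9·8.015² + 6·7.825²]/15 = 63.0352
SE = √(s_p²·(1/10+1/7)) = 3.9126
t = (28.700−55.714)/3.9126 = -6.9044
df = 15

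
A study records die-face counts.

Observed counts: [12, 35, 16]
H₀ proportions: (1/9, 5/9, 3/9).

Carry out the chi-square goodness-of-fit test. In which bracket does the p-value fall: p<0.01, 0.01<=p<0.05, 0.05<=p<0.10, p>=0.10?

n = 63; E_i = n·p_i = [7.00, 35.00, 21.00]
χ² = (12−7.00)²/7.00 + (35−35.00)²/35.00 + (16−21.00)²/21.00 = 4.7619
df = 2
p-value (upper-tail) = 0.09246
→ bracket: 0.05<=p<0.10

p-value bracket: 0.05<=p<0.10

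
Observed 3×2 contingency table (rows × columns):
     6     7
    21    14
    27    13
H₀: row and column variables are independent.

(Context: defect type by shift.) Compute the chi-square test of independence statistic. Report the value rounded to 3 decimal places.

Row totals [13, 35, 40], col totals [54, 34], n=88
χ² = (6−7.98)²/7.98 + (7−5.02)²/5.02 + (21−21.48)²/21.48 + (14−13.52)²/13.52 + (27−24.55)²/24.55 + (13−15.45)²/15.45 = 1.9312
df = 2

test statistic = 1.931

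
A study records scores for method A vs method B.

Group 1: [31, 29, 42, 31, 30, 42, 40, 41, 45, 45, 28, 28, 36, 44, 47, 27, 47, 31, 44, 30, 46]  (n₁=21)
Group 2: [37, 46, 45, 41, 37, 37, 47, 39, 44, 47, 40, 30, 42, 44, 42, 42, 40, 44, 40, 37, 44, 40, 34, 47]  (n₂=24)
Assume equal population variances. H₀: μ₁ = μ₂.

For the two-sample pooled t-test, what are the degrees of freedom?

df = n₁ + n₂ − 2 = 21 + 24 − 2 = 43

degrees of freedom = 43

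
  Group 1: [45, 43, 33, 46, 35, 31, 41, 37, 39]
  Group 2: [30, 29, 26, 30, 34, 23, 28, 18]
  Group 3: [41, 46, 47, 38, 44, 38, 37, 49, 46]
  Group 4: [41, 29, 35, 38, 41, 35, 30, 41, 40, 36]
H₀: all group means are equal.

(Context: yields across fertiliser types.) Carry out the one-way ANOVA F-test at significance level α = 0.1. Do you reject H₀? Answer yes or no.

reject H₀: yes

Group means [38.89, 27.25, 42.89, 36.60], grand mean 36.667
SSB = Σnᵢ(x̄ᵢ−x̄)² = 1102.322; SSW = ΣΣ(x−x̄ᵢ)² = 733.678
MSB = 1102.322/3 = 367.4407; MSW = 733.678/32 = 22.9274
F = MSB/MSW = 16.0263
df = (3, 32)
p-value (upper-tail) = 0.00000
At α=0.1: p < α → reject H₀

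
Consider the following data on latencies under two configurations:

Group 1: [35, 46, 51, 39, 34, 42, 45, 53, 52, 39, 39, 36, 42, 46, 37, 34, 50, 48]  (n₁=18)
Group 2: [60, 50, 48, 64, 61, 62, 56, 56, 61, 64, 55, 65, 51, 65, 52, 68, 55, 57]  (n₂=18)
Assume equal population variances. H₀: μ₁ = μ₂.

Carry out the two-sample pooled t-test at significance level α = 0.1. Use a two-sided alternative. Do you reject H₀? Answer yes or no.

reject H₀: yes

x̄₁=42.667, s₁=6.417, n₁=18
x̄₂=58.333, s₂=5.851, n₂=18
s_p² = [17·6.417² + 17·5.851²]/34 = 37.7059
SE = √(s_p²·(1/18+1/18)) = 2.0468
t = (42.667−58.333)/2.0468 = -7.6541
df = 34
p-value (two-sided) = 0.00000
At α=0.1: p < α → reject H₀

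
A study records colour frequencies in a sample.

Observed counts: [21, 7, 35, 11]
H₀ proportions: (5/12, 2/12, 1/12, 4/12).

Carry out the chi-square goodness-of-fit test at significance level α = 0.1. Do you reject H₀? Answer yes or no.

reject H₀: yes

n = 74; E_i = n·p_i = [30.83, 12.33, 6.17, 24.67]
χ² = (21−30.83)²/30.83 + (7−12.33)²/12.33 + (35−6.17)²/6.17 + (11−24.67)²/24.67 = 147.8297
df = 3
p-value (upper-tail) = 0.00000
At α=0.1: p < α → reject H₀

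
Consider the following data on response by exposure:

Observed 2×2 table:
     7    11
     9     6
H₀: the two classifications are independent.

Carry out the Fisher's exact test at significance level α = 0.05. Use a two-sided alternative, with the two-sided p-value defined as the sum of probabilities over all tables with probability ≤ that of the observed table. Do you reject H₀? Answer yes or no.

Margins: r₁=18, r₂=15, c₁=16, c₂=17, n=33
p_obs = C(18,7)·C(15,9)/C(33,16); sum pmf over tables with pmf ≤ p_obs
p-value (two-sided) = 0.30283
At α=0.05: p ≥ α → fail to reject H₀

reject H₀: no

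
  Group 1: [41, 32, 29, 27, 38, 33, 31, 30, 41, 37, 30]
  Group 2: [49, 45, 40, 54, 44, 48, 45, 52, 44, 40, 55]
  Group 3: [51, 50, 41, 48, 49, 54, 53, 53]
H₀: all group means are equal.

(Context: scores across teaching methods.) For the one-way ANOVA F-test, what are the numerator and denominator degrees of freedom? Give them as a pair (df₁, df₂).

k = 3 groups, N = 30 total
df = (k−1, N−k) = (3−1, 30−3) = (2, 27)

degrees of freedom = [2, 27]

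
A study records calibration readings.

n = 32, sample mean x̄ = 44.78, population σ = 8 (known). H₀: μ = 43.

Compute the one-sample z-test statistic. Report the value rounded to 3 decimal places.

test statistic = 1.259

SE = σ/√n = 8/√32 = 1.4142
z = (x̄−μ₀)/SE = (44.78−43)/1.4142 = 1.2587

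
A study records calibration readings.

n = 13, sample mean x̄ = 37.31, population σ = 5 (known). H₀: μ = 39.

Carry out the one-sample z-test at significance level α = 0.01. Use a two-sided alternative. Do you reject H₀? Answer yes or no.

reject H₀: no

SE = σ/√n = 5/√13 = 1.3868
z = (x̄−μ₀)/SE = (37.31−39)/1.3868 = -1.2187
p-value (two-sided) = 0.22297
At α=0.01: p ≥ α → fail to reject H₀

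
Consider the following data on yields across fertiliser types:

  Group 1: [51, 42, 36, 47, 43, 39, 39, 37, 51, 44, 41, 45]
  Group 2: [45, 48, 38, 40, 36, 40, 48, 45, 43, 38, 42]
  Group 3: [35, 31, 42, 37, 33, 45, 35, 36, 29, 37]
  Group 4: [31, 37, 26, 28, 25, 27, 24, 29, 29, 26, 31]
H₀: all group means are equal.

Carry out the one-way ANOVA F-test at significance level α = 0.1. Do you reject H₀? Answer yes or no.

reject H₀: yes

Group means [42.92, 42.09, 36.00, 28.45], grand mean 37.523
SSB = Σnᵢ(x̄ᵢ−x̄)² = 1506.424; SSW = ΣΣ(x−x̄ᵢ)² = 774.553
MSB = 1506.424/3 = 502.1414; MSW = 774.553/40 = 19.3638
F = MSB/MSW = 25.9319
df = (3, 40)
p-value (upper-tail) = 0.00000
At α=0.1: p < α → reject H₀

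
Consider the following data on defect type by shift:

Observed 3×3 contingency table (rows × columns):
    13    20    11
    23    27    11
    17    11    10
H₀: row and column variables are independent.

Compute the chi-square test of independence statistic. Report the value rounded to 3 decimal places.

Row totals [44, 61, 38], col totals [53, 58, 32], n=143
χ² = (13−16.31)²/16.31 + (20−17.85)²/17.85 + (11−9.85)²/9.85 + (23−22.61)²/22.61 + (27−24.74)²/24.74 + (11−13.65)²/13.65 + (17−14.08)²/14.08 + (11−15.41)²/15.41 + (10−8.50)²/8.50 = 3.9241
df = 4

test statistic = 3.924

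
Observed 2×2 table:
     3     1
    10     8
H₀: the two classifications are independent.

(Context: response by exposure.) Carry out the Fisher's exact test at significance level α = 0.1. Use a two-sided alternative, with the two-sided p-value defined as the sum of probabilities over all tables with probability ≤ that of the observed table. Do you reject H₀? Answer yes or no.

reject H₀: no

Margins: r₁=4, r₂=18, c₁=13, c₂=9, n=22
p_obs = C(4,3)·C(18,10)/C(22,13); sum pmf over tables with pmf ≤ p_obs
p-value (two-sided) = 0.61613
At α=0.1: p ≥ α → fail to reject H₀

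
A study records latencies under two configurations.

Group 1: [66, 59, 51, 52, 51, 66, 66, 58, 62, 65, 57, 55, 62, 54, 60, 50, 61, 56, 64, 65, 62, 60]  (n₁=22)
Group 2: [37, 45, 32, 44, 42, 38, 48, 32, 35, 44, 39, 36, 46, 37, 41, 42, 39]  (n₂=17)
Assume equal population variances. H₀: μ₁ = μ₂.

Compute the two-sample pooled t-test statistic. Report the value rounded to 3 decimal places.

x̄₁=59.182, s₁=5.297, n₁=22
x̄₂=39.824, s₂=4.733, n₂=17
s_p² = [21·5.297² + 16·4.733²]/37 = 25.6147
SE = √(s_p²·(1/22+1/17)) = 1.6343
t = (59.182−39.824)/1.6343 = 11.8448
df = 37

test statistic = 11.845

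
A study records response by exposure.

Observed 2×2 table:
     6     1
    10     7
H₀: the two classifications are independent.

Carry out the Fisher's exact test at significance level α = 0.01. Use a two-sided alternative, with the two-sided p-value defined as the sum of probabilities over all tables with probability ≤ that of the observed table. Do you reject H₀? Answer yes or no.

Margins: r₁=7, r₂=17, c₁=16, c₂=8, n=24
p_obs = C(7,6)·C(17,10)/C(24,16); sum pmf over tables with pmf ≤ p_obs
p-value (two-sided) = 0.35215
At α=0.01: p ≥ α → fail to reject H₀

reject H₀: no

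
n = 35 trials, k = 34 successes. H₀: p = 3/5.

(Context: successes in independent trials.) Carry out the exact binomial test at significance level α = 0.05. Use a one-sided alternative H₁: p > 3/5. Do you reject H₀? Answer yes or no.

Exact binomial: n=35, k=34, p₀=3/5=0.6000
P(X≥34) from Σ C(n,i)·p₀^i·(1−p₀)^(n−i)
p-value (one-sided, H₁ greater) = 0.00000
At α=0.05: p < α → reject H₀

reject H₀: yes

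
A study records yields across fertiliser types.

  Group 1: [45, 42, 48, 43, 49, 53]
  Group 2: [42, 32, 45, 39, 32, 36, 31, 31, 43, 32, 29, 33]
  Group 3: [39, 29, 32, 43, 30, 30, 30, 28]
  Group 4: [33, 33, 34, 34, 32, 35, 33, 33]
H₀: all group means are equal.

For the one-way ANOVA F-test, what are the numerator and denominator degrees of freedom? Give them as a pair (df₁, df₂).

degrees of freedom = [3, 30]

k = 4 groups, N = 34 total
df = (k−1, N−k) = (4−1, 34−4) = (3, 30)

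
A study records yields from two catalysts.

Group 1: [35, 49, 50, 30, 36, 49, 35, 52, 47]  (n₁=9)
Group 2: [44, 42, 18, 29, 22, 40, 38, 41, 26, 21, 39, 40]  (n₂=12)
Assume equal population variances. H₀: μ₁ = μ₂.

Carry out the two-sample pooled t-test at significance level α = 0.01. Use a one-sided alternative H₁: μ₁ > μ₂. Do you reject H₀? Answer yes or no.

reject H₀: no

x̄₁=42.556, s₁=8.383, n₁=9
x̄₂=33.333, s₂=9.432, n₂=12
s_p² = [8·8.383² + 11·9.432²]/19 = 81.0994
SE = √(s_p²·(1/9+1/12)) = 3.9711
t = (42.556−33.333)/3.9711 = 2.3224
df = 19
p-value (one-sided, H₁ greater) = 0.01574
At α=0.01: p ≥ α → fail to reject H₀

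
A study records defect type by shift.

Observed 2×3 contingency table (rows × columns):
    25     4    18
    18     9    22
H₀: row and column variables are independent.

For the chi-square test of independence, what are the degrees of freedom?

degrees of freedom = 2

df = (r−1)(c−1) = (2−1)·(3−1) = 2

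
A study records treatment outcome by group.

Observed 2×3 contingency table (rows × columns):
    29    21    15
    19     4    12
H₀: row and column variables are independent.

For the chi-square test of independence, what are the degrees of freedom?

df = (r−1)(c−1) = (2−1)·(3−1) = 2

degrees of freedom = 2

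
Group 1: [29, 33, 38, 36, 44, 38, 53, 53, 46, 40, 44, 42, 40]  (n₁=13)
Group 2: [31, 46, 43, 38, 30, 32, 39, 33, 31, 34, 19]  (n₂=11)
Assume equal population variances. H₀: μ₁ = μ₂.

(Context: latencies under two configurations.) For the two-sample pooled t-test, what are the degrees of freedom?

df = n₁ + n₂ − 2 = 13 + 11 − 2 = 22

degrees of freedom = 22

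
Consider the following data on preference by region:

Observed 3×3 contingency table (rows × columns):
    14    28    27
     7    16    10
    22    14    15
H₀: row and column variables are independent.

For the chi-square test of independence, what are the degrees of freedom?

df = (r−1)(c−1) = (3−1)·(3−1) = 4

degrees of freedom = 4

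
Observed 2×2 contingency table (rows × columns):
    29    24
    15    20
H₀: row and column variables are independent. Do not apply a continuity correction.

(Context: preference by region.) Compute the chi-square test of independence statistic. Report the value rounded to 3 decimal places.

test statistic = 1.186

Row totals [53, 35], col totals [44, 44], n=88
χ² = (29−26.50)²/26.50 + (24−26.50)²/26.50 + (15−17.50)²/17.50 + (20−17.50)²/17.50 = 1.1860
df = 1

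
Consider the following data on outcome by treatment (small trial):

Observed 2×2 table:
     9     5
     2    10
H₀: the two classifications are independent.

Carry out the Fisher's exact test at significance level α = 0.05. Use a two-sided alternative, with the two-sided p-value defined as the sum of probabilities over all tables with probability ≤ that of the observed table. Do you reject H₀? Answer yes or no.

Margins: r₁=14, r₂=12, c₁=11, c₂=15, n=26
p_obs = C(14,9)·C(12,2)/C(26,11); sum pmf over tables with pmf ≤ p_obs
p-value (two-sided) = 0.02142
At α=0.05: p < α → reject H₀

reject H₀: yes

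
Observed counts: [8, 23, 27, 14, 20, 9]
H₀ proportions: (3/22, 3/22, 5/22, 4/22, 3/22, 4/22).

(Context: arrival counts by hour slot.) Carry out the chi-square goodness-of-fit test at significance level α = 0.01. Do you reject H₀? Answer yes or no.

reject H₀: yes

n = 101; E_i = n·p_i = [13.77, 13.77, 22.95, 18.36, 13.77, 18.36]
χ² = (8−13.77)²/13.77 + (23−13.77)²/13.77 + (27−22.95)²/22.95 + (14−18.36)²/18.36 + (20−13.77)²/13.77 + (9−18.36)²/18.36 = 17.9416
df = 5
p-value (upper-tail) = 0.00302
At α=0.01: p < α → reject H₀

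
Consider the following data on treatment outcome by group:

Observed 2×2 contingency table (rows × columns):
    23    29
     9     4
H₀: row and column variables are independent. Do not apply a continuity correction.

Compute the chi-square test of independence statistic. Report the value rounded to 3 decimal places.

test statistic = 2.601

Row totals [52, 13], col totals [32, 33], n=65
χ² = (23−25.60)²/25.60 + (29−26.40)²/26.40 + (9−6.40)²/6.40 + (4−6.60)²/6.60 = 2.6006
df = 1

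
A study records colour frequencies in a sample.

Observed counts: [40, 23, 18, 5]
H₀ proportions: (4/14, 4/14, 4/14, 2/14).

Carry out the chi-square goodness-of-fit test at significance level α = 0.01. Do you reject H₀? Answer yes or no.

n = 86; E_i = n·p_i = [24.57, 24.57, 24.57, 12.29]
χ² = (40−24.57)²/24.57 + (23−24.57)²/24.57 + (18−24.57)²/24.57 + (5−12.29)²/12.29 = 15.8663
df = 3
p-value (upper-tail) = 0.00121
At α=0.01: p < α → reject H₀

reject H₀: yes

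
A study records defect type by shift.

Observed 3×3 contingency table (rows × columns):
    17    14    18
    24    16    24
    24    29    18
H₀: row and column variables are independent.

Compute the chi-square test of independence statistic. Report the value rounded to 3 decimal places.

test statistic = 4.899

Row totals [49, 64, 71], col totals [65, 59, 60], n=184
χ² = (17−17.31)²/17.31 + (14−15.71)²/15.71 + (18−15.98)²/15.98 + (24−22.61)²/22.61 + (16−20.52)²/20.52 + (24−20.87)²/20.87 + (24−25.08)²/25.08 + (29−22.77)²/22.77 + (18−23.15)²/23.15 = 4.8994
df = 4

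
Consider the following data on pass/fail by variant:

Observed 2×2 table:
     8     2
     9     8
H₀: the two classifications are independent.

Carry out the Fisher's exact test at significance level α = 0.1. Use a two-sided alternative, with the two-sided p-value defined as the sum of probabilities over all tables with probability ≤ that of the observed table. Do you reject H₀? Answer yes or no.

reject H₀: no

Margins: r₁=10, r₂=17, c₁=17, c₂=10, n=27
p_obs = C(10,8)·C(17,9)/C(27,17); sum pmf over tables with pmf ≤ p_obs
p-value (two-sided) = 0.23046
At α=0.1: p ≥ α → fail to reject H₀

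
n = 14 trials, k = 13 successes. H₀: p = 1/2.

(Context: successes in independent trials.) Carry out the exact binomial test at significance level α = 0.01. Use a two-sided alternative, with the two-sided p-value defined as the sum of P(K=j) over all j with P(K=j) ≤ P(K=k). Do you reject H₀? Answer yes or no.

reject H₀: yes

Exact binomial: n=14, k=13, p₀=1/2=0.5000
P(X=j) = C(n,j)·p₀^j·(1−p₀)^(n−j); p = Σ P(X=j) over j with P(X=j) ≤ P(X=13)
p-value (two-sided) = 0.00183
At α=0.01: p < α → reject H₀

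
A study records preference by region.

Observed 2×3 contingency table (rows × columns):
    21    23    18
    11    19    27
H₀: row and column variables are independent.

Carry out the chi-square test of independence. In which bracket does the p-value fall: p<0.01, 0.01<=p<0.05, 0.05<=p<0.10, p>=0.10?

Row totals [62, 57], col totals [32, 42, 45], n=119
χ² = (21−16.67)²/16.67 + (23−21.88)²/21.88 + (18−23.45)²/23.45 + (11−15.33)²/15.33 + (19−20.12)²/20.12 + (27−21.55)²/21.55 = 5.1049
df = 2
p-value (upper-tail) = 0.07789
→ bracket: 0.05<=p<0.10

p-value bracket: 0.05<=p<0.10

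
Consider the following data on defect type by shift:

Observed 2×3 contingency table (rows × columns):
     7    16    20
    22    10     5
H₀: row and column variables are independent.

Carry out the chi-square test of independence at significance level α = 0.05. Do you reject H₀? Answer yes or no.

Row totals [43, 37], col totals [29, 26, 25], n=80
χ² = (7−15.59)²/15.59 + (16−13.97)²/13.97 + (20−13.44)²/13.44 + (22−13.41)²/13.41 + (10−12.03)²/12.03 + (5−11.56)²/11.56 = 17.7933
df = 2
p-value (upper-tail) = 0.00014
At α=0.05: p < α → reject H₀

reject H₀: yes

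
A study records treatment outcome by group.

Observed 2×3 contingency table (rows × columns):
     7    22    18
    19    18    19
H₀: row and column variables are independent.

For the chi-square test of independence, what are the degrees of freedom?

degrees of freedom = 2

df = (r−1)(c−1) = (2−1)·(3−1) = 2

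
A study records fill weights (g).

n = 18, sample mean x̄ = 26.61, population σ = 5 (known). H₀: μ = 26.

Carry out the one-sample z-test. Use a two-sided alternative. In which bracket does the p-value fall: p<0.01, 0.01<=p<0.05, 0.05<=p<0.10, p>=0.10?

SE = σ/√n = 5/√18 = 1.1785
z = (x̄−μ₀)/SE = (26.61−26)/1.1785 = 0.5176
p-value (two-sided) = 0.60474
→ bracket: p>=0.10

p-value bracket: p>=0.10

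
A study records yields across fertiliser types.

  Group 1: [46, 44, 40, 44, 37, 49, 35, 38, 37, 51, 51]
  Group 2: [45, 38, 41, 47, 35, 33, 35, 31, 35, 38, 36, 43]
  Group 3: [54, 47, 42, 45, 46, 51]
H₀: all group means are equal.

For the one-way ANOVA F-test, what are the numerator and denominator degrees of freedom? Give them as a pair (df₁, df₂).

k = 3 groups, N = 29 total
df = (k−1, N−k) = (3−1, 29−3) = (2, 26)

degrees of freedom = [2, 26]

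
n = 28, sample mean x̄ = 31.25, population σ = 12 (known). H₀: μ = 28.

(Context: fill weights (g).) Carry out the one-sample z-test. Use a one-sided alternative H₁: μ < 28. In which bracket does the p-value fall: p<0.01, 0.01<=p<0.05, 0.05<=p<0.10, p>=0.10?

SE = σ/√n = 12/√28 = 2.2678
z = (x̄−μ₀)/SE = (31.25−28)/2.2678 = 1.4331
p-value (one-sided, H₁ less) = 0.92409
→ bracket: p>=0.10

p-value bracket: p>=0.10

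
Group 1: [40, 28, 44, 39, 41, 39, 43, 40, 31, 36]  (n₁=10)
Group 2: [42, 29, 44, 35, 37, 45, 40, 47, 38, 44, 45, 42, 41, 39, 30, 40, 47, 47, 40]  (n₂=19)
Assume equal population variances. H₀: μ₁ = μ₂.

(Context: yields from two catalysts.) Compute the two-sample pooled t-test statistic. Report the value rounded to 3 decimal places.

test statistic = -1.252

x̄₁=38.100, s₁=5.087, n₁=10
x̄₂=40.632, s₂=5.220, n₂=19
s_p² = [9·5.087² + 18·5.220²]/27 = 26.7897
SE = √(s_p²·(1/10+1/19)) = 2.0221
t = (38.100−40.632)/2.0221 = -1.2519
df = 27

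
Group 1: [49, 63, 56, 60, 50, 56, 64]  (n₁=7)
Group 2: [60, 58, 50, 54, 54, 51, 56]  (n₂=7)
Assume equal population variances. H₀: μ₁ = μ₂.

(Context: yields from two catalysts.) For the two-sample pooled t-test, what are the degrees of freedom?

df = n₁ + n₂ − 2 = 7 + 7 − 2 = 12

degrees of freedom = 12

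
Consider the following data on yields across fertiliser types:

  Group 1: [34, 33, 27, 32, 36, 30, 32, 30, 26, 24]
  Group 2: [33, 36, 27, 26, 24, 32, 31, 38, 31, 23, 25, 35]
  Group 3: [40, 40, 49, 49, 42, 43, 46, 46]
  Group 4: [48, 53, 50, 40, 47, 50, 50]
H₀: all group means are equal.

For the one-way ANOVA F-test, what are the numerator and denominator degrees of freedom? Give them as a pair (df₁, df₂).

degrees of freedom = [3, 33]

k = 4 groups, N = 37 total
df = (k−1, N−k) = (4−1, 37−4) = (3, 33)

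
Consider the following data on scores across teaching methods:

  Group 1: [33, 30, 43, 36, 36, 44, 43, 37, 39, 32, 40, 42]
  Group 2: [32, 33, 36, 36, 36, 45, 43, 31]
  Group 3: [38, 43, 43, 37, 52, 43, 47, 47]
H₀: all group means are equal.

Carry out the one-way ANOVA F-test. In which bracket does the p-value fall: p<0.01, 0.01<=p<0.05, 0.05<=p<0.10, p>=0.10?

p-value bracket: 0.01<=p<0.05

Group means [37.92, 36.50, 43.75], grand mean 39.179
SSB = Σnᵢ(x̄ᵢ−x̄)² = 243.690; SSW = ΣΣ(x−x̄ᵢ)² = 588.417
MSB = 243.690/2 = 121.8452; MSW = 588.417/25 = 23.5367
F = MSB/MSW = 5.1768
df = (2, 25)
p-value (upper-tail) = 0.01315
→ bracket: 0.01<=p<0.05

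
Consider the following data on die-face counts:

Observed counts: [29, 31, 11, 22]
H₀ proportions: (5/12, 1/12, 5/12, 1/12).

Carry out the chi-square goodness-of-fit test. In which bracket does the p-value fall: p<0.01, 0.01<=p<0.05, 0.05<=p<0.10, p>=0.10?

n = 93; E_i = n·p_i = [38.75, 7.75, 38.75, 7.75]
χ² = (29−38.75)²/38.75 + (31−7.75)²/7.75 + (11−38.75)²/38.75 + (22−7.75)²/7.75 = 118.2774
df = 3
p-value (upper-tail) = 0.00000
→ bracket: p<0.01

p-value bracket: p<0.01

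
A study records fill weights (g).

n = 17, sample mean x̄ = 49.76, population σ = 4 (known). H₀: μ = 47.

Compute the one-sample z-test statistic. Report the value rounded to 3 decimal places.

test statistic = 2.845

SE = σ/√n = 4/√17 = 0.9701
z = (x̄−μ₀)/SE = (49.76−47)/0.9701 = 2.8449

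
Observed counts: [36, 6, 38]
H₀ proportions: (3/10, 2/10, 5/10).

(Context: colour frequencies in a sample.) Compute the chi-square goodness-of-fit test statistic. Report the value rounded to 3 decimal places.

test statistic = 12.350

n = 80; E_i = n·p_i = [24.00, 16.00, 40.00]
χ² = (36−24.00)²/24.00 + (6−16.00)²/16.00 + (38−40.00)²/40.00 = 12.3500
df = 2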